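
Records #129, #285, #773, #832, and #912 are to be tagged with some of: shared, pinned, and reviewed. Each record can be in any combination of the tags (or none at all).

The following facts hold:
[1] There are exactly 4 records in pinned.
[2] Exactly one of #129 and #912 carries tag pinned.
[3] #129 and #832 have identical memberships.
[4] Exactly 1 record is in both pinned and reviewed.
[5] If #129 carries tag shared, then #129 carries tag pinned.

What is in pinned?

pinned = {#129, #285, #773, #832}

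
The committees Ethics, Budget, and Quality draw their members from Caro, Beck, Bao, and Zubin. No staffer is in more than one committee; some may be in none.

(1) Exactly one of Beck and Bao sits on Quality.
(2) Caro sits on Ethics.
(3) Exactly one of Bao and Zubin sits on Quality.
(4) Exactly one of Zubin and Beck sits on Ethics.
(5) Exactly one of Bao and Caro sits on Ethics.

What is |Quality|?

1

From (2): Caro ∈ Ethics.
(5) (exactly one): Bao ∉ Ethics.
Suppose Beck ∈ Quality: no assignment then satisfies all the clues, so Beck ∉ Quality.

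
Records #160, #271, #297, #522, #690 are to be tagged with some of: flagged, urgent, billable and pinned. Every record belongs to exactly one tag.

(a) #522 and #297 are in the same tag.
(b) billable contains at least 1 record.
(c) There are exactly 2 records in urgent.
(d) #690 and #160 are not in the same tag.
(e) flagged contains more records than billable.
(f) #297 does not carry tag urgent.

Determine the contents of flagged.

flagged = {#297, #522}

From (f): #297 ∉ urgent.
(a): #522 matches #297: #522 ∉ urgent.
Suppose #160 ∈ flagged: no assignment then satisfies all the clues, so #160 ∉ flagged.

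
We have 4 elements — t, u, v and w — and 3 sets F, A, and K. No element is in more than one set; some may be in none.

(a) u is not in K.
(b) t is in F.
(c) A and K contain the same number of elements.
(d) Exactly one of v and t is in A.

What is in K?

K = {w}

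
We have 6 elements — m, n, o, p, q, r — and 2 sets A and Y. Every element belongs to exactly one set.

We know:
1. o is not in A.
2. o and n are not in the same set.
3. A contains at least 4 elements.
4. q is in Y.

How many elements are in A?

From (1): o ∉ A.
From (4): q ∈ Y.
(3): only 4 candidates remain for A, so all are in.
Only one set left: o ∈ Y.

4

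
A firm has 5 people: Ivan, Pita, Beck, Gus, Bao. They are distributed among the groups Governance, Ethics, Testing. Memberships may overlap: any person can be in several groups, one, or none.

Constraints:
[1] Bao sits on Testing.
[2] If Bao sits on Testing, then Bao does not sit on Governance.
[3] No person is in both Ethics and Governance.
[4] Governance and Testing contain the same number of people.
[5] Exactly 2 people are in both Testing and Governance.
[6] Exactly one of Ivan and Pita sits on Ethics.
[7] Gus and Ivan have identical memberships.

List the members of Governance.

Governance = {Beck, Gus, Ivan}

From (1): Bao ∈ Testing.
(2): Bao ∉ Governance.
Suppose Ivan ∉ Governance: no assignment then satisfies all the clues, so Ivan ∈ Governance.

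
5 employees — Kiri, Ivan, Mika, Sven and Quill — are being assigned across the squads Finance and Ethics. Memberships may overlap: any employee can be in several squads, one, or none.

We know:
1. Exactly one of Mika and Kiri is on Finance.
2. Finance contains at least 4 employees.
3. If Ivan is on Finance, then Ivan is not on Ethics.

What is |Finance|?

4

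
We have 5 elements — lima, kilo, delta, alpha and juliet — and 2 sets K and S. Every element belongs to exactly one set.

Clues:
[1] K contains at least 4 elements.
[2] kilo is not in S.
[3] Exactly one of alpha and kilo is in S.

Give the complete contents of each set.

From (2): kilo ∉ S.
(3) (exactly one): alpha ∈ S.
Only one set left: kilo ∈ K.
(1): only 4 candidates remain for K, so all are in.

K = {delta, juliet, kilo, lima}; S = {alpha}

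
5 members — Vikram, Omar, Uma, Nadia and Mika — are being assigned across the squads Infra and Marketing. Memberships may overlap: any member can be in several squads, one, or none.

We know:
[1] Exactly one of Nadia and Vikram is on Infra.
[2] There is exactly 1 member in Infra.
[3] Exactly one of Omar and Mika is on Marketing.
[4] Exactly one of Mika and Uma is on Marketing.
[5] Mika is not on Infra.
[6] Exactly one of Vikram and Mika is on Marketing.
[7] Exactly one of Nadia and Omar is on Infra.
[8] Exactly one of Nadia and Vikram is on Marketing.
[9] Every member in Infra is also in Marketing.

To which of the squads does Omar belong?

Omar: none

From (5): Mika ∉ Infra.
Suppose Omar ∈ Infra: no assignment then satisfies all the clues, so Omar ∉ Infra.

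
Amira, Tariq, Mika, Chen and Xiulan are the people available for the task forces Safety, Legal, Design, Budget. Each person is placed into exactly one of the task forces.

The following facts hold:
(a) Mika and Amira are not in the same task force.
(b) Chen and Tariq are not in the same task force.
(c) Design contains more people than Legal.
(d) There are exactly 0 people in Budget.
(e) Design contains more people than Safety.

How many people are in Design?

3

(d): Budget already has 0, so the rest are out.
Suppose Xiulan ∈ Safety: no assignment then satisfies all the clues, so Xiulan ∉ Safety.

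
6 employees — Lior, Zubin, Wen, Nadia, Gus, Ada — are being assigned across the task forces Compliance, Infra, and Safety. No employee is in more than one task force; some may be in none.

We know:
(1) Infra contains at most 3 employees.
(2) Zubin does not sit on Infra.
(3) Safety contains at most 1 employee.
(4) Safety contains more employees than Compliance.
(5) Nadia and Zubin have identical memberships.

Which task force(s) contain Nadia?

Nadia: none

From (2): Zubin ∉ Infra.
(5): Nadia matches Zubin: Nadia ∉ Infra.
Suppose Nadia ∈ Compliance: no assignment then satisfies all the clues, so Nadia ∉ Compliance.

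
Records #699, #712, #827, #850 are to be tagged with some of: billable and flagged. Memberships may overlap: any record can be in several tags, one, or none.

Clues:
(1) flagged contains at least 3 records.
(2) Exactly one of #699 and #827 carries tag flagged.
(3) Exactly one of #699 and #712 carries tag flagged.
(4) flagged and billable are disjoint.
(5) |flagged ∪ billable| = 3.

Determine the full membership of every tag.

billable = {}; flagged = {#712, #827, #850}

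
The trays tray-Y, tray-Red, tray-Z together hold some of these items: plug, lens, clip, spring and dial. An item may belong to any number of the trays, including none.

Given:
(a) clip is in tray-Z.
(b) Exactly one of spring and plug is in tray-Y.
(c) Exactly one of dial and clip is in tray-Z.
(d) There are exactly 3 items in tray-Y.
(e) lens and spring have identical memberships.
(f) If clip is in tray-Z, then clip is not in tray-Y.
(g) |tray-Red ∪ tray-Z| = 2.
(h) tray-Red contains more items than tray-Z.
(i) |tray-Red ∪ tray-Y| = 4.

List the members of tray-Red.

tray-Red = {clip, dial}

From (a): clip ∈ tray-Z.
(c) (exactly one): dial ∉ tray-Z.
(f): clip ∉ tray-Y.
Suppose plug ∈ tray-Red: no assignment then satisfies all the clues, so plug ∉ tray-Red.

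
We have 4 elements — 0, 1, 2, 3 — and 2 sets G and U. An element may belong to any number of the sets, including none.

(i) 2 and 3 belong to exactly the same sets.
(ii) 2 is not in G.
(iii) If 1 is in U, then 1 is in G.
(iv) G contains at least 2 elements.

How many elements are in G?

2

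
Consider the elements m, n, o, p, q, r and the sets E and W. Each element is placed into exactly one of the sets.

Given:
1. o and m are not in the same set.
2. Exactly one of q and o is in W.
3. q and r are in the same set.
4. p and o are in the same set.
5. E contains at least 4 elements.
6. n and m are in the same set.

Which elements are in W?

W = {o, p}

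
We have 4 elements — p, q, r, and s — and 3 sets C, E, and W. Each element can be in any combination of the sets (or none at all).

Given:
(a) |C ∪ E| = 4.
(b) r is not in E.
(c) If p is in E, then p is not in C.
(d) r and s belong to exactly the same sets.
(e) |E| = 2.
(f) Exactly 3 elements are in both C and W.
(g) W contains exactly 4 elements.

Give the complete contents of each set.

C = {q, r, s}; E = {p, q}; W = {p, q, r, s}

From (b): r ∉ E.
(d): s matches r: s ∉ E.
(e): only 2 candidates remain for E, so all are in.
(g): only 4 candidates remain for W, so all are in.
(c): p ∉ C.
Suppose q ∉ C: no assignment then satisfies all the clues, so q ∈ C.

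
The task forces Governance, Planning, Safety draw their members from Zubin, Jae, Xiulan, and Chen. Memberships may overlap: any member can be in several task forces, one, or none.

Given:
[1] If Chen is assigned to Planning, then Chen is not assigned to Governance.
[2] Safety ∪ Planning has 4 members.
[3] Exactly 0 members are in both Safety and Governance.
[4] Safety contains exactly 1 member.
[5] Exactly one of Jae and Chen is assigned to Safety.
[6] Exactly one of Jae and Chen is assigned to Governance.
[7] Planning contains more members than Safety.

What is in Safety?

Safety = {Chen}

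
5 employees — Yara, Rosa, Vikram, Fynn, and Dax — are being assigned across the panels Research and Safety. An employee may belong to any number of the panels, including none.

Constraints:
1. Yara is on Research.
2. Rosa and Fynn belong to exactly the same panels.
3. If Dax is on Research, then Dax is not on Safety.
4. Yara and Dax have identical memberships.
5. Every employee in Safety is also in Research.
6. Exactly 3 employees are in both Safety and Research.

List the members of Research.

Research = {Dax, Fynn, Rosa, Vikram, Yara}

From (1): Yara ∈ Research.
(4): Dax matches Yara: Dax ∈ Research.
(3): Dax ∉ Safety.
(4): Yara matches Dax: Yara ∉ Safety.
Suppose Rosa ∉ Research: no assignment then satisfies all the clues, so Rosa ∈ Research.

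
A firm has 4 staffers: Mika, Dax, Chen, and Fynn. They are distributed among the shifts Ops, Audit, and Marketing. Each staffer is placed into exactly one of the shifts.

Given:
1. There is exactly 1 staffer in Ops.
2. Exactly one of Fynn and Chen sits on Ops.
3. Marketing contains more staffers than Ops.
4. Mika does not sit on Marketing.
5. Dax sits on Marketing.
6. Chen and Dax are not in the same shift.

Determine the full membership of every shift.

Ops = {Chen}; Audit = {Mika}; Marketing = {Dax, Fynn}

From (4): Mika ∉ Marketing.
From (5): Dax ∈ Marketing.
(6): Chen ∉ Marketing.
Suppose Mika ∈ Ops: no assignment then satisfies all the clues, so Mika ∉ Ops.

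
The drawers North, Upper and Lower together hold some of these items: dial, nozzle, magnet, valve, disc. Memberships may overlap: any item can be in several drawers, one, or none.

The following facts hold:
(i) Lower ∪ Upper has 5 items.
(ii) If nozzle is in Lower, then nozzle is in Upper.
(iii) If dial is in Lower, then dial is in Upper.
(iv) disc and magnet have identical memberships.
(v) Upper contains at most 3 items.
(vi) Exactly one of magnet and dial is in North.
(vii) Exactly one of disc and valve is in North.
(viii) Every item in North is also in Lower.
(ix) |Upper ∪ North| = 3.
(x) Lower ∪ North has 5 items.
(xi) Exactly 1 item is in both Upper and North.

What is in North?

North = {dial, valve}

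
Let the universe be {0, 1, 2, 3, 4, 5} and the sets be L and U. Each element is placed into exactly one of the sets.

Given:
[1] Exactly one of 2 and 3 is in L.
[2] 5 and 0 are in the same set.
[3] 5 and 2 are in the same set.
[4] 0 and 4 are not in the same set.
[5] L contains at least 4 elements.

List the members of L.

L = {0, 1, 2, 5}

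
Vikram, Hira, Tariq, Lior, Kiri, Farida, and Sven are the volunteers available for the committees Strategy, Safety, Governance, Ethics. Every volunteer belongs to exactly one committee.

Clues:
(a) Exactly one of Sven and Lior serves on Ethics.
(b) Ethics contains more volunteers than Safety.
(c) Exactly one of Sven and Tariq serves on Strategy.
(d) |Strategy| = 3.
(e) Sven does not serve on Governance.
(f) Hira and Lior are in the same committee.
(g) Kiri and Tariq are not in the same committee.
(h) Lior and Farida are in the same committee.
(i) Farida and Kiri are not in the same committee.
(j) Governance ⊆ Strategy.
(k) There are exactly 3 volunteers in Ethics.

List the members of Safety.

Safety = {Tariq}

From (e): Sven ∉ Governance.
Suppose Vikram ∈ Safety: no assignment then satisfies all the clues, so Vikram ∉ Safety.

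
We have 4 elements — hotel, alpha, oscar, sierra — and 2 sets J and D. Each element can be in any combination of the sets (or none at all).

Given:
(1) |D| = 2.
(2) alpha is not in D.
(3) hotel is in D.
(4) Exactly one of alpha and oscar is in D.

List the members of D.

D = {hotel, oscar}

From (2): alpha ∉ D.
From (3): hotel ∈ D.
(4) (exactly one): oscar ∈ D.
(1): D already has 2, so the rest are out.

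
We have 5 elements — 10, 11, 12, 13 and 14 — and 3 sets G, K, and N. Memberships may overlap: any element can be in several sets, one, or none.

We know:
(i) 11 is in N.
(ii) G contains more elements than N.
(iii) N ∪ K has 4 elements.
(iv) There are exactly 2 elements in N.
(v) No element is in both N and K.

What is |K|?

2

From (i): 11 ∈ N.
(v) (disjoint): 11 ∉ K.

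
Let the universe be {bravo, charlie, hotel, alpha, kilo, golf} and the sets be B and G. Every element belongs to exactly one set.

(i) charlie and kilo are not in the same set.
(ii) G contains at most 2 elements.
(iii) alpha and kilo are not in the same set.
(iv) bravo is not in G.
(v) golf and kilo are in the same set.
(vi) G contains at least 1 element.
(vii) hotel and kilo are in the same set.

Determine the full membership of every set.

B = {bravo, golf, hotel, kilo}; G = {alpha, charlie}

From (iv): bravo ∉ G.
Only one set left: bravo ∈ B.
Suppose charlie ∈ B: no assignment then satisfies all the clues, so charlie ∉ B.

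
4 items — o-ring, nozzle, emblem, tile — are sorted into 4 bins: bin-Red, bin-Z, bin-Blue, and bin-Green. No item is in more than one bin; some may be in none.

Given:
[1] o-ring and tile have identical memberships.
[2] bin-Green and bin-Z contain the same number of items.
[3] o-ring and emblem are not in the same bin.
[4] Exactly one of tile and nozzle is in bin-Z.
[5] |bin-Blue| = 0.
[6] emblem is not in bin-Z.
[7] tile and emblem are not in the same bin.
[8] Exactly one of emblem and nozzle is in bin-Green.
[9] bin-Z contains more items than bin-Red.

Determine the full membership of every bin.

bin-Red = {}; bin-Z = {nozzle}; bin-Blue = {}; bin-Green = {emblem}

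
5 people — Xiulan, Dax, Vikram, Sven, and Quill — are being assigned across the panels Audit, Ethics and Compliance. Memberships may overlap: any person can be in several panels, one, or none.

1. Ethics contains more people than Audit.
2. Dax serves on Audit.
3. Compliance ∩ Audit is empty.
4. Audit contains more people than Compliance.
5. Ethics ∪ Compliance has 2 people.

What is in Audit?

Audit = {Dax}

From (2): Dax ∈ Audit.
(3) (disjoint): Dax ∉ Compliance.
Suppose Xiulan ∈ Audit: no assignment then satisfies all the clues, so Xiulan ∉ Audit.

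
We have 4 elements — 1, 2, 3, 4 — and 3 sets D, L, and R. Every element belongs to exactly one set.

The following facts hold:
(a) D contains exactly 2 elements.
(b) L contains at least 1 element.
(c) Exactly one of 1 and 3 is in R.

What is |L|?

1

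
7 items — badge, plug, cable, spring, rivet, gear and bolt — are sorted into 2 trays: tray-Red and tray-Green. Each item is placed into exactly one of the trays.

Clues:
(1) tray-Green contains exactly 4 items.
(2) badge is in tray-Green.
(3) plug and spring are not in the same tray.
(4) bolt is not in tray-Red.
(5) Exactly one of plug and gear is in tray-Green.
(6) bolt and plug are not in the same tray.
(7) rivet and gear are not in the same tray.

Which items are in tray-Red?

From (2): badge ∈ tray-Green.
From (4): bolt ∉ tray-Red.
Only one tray left: bolt ∈ tray-Green.
(6): plug ∉ tray-Green.
Only one tray left: plug ∈ tray-Red.
(3): spring ∉ tray-Red.
(5) (exactly one): gear ∈ tray-Green.
(7): rivet ∉ tray-Green.
Only one tray left: spring ∈ tray-Green.
Only one tray left: rivet ∈ tray-Red.
(1): tray-Green already has 4, so the rest are out.
Only one tray left: cable ∈ tray-Red.

tray-Red = {cable, plug, rivet}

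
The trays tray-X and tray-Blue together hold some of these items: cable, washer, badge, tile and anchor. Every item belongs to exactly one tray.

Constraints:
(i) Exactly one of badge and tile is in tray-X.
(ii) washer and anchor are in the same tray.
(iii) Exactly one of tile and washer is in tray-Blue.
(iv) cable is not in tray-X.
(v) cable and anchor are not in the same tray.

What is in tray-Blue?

tray-Blue = {cable, tile}

From (iv): cable ∉ tray-X.
Only one tray left: cable ∈ tray-Blue.
(v): anchor ∉ tray-Blue.
Only one tray left: anchor ∈ tray-X.
(ii): washer matches anchor: washer ∈ tray-X.
(iii) (exactly one): tile ∈ tray-Blue.
(i) (exactly one): badge ∈ tray-X.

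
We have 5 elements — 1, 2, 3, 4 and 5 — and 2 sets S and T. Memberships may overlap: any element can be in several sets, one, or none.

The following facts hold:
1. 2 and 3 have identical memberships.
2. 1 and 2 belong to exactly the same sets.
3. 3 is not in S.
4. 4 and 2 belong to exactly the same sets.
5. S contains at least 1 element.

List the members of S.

S = {5}

From (3): 3 ∉ S.
(1): 2 matches 3: 2 ∉ S.
(2): 1 matches 2: 1 ∉ S.
(4): 4 matches 2: 4 ∉ S.
(5): only 1 candidates remain for S, so all are in.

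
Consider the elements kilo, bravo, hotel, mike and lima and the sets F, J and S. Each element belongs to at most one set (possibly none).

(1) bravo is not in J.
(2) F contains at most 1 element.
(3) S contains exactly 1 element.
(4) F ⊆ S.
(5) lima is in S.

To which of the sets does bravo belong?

bravo: none

From (1): bravo ∉ J.
From (5): lima ∈ S.
(3): S already has 1, so the rest are out.
(4) contrapositive: kilo ∉ F.
(4) contrapositive: bravo ∉ F.
(4) contrapositive: hotel ∉ F.
(4) contrapositive: mike ∉ F.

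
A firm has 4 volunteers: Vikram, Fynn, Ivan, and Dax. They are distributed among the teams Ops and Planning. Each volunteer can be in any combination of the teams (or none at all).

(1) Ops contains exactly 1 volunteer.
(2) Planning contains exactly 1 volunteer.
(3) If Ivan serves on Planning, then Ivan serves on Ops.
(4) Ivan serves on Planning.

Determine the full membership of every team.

From (4): Ivan ∈ Planning.
(2): Planning already has 1, so the rest are out.
(3): Ivan ∈ Ops.
(1): Ops already has 1, so the rest are out.

Ops = {Ivan}; Planning = {Ivan}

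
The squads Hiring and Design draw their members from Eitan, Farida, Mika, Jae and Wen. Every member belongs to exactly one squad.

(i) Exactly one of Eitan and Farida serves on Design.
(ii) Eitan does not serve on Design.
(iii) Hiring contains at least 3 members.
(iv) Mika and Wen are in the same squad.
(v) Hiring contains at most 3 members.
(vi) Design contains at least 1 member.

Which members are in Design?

Design = {Farida, Jae}

From (ii): Eitan ∉ Design.
(i) (exactly one): Farida ∈ Design.
Only one squad left: Eitan ∈ Hiring.
Suppose Mika ∈ Design: no assignment then satisfies all the clues, so Mika ∉ Design.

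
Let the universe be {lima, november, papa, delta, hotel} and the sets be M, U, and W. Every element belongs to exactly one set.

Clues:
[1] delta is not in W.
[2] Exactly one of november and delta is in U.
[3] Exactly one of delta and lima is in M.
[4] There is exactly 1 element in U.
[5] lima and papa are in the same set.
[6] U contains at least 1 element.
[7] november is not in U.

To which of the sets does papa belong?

From (1): delta ∉ W.
From (7): november ∉ U.
(2) (exactly one): delta ∈ U.
(3) (exactly one): lima ∈ M.
(4): U already has 1, so the rest are out.
(5): papa matches lima: papa ∈ M.

papa: M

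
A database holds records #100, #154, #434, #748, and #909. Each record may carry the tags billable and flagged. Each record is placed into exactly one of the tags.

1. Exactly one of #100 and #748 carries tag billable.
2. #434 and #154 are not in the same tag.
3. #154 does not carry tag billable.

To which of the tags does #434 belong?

From (3): #154 ∉ billable.
Only one tag left: #154 ∈ flagged.
(2): #434 ∉ flagged.
Only one tag left: #434 ∈ billable.

#434: billable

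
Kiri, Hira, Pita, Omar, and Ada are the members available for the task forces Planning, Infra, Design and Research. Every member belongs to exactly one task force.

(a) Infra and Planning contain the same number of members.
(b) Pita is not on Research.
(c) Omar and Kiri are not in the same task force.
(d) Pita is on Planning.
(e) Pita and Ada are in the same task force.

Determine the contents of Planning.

Planning = {Ada, Pita}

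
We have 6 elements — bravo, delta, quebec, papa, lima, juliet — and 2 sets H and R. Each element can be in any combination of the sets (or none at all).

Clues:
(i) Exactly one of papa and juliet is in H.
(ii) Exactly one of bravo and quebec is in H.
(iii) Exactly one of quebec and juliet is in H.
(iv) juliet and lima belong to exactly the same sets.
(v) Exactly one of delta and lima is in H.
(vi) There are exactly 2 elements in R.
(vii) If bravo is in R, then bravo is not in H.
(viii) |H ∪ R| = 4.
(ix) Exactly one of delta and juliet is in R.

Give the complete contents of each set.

H = {delta, papa, quebec}; R = {bravo, delta}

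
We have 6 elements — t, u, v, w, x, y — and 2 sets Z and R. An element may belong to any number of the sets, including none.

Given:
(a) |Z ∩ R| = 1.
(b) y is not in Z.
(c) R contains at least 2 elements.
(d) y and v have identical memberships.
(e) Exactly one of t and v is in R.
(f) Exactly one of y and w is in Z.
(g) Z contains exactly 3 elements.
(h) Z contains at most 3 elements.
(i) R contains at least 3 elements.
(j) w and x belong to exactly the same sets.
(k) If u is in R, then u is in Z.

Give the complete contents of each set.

Z = {u, w, x}; R = {u, v, y}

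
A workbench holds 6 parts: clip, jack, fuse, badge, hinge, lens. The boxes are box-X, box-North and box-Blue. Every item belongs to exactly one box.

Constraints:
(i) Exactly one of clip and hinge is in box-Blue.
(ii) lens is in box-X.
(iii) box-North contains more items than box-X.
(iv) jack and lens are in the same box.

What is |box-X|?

From (ii): lens ∈ box-X.
(iv): jack matches lens: jack ∈ box-X.
Suppose clip ∈ box-X: no assignment then satisfies all the clues, so clip ∉ box-X.

2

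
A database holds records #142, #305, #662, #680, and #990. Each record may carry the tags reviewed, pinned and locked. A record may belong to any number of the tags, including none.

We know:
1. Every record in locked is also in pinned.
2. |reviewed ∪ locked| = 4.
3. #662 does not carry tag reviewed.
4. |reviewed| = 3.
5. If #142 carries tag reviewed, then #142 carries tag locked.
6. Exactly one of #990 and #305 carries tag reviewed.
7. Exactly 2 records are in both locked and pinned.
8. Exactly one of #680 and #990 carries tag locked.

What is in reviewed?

reviewed = {#142, #305, #680}

From (3): #662 ∉ reviewed.
Suppose #142 ∉ reviewed: no assignment then satisfies all the clues, so #142 ∈ reviewed.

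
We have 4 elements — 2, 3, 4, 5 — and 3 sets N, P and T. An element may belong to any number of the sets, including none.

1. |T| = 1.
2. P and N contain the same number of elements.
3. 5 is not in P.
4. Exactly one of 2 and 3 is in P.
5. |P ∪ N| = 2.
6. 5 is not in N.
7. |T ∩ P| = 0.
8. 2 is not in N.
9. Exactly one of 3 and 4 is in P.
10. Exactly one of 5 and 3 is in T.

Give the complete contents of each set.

N = {4}; P = {3}; T = {5}

From (3): 5 ∉ P.
From (6): 5 ∉ N.
From (8): 2 ∉ N.
Suppose 2 ∈ P: no assignment then satisfies all the clues, so 2 ∉ P.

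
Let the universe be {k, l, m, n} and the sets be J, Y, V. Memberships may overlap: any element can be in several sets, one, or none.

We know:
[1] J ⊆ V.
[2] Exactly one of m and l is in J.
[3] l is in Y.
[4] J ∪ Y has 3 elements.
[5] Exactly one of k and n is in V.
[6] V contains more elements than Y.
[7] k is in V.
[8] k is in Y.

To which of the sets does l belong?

l: V, Y

From (3): l ∈ Y.
From (7): k ∈ V.
From (8): k ∈ Y.
(5) (exactly one): n ∉ V.
(1) contrapositive: n ∉ J.
Suppose l ∈ J: no assignment then satisfies all the clues, so l ∉ J.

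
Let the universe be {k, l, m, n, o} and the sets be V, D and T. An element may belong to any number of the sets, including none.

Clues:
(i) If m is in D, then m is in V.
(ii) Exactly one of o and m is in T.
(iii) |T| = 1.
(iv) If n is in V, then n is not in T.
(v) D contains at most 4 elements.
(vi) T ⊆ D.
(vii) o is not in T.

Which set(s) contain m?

m: D, T, V

From (vii): o ∉ T.
(ii) (exactly one): m ∈ T.
(iii): T already has 1, so the rest are out.
(vi) with m ∈ T: m ∈ D.
(i): m ∈ V.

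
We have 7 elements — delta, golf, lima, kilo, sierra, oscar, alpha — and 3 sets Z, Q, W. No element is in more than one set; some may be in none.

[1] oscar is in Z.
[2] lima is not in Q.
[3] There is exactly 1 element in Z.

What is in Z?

From (1): oscar ∈ Z.
From (2): lima ∉ Q.
(3): Z already has 1, so the rest are out.

Z = {oscar}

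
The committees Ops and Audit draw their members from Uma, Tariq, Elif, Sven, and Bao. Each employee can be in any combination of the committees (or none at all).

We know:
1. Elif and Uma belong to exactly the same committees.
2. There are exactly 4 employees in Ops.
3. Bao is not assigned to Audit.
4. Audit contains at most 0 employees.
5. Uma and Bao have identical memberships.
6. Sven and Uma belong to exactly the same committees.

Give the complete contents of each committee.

Ops = {Bao, Elif, Sven, Uma}; Audit = {}

From (3): Bao ∉ Audit.
(4): Audit already has 0, so the rest are out.
Suppose Uma ∉ Ops: no assignment then satisfies all the clues, so Uma ∈ Ops.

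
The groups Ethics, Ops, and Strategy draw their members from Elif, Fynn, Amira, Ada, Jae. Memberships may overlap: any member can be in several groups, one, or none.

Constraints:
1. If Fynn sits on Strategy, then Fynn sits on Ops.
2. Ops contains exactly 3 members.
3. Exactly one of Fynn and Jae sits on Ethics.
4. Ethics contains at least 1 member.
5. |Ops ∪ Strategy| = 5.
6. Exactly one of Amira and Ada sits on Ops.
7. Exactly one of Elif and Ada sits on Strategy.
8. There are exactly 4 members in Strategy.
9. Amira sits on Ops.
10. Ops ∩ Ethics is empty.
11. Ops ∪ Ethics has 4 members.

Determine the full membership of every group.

Ethics = {Jae}; Ops = {Amira, Elif, Fynn}; Strategy = {Ada, Amira, Fynn, Jae}

From (9): Amira ∈ Ops.
(6) (exactly one): Ada ∉ Ops.
(10) (disjoint): Amira ∉ Ethics.
Suppose Elif ∈ Ethics: no assignment then satisfies all the clues, so Elif ∉ Ethics.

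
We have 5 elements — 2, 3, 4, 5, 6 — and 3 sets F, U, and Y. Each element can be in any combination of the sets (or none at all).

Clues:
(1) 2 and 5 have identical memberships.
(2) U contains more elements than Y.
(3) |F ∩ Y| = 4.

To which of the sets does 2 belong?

2: F, U, Y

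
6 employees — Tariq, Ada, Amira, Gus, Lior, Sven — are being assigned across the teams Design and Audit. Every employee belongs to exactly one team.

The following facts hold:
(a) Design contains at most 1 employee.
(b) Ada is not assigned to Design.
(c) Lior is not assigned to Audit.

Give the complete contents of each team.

Design = {Lior}; Audit = {Ada, Amira, Gus, Sven, Tariq}

From (b): Ada ∉ Design.
From (c): Lior ∉ Audit.
Only one team left: Ada ∈ Audit.
Only one team left: Lior ∈ Design.
(a): Design already has 1, so the rest are out.
Only one team left: Tariq ∈ Audit.
Only one team left: Amira ∈ Audit.
Only one team left: Gus ∈ Audit.
Only one team left: Sven ∈ Audit.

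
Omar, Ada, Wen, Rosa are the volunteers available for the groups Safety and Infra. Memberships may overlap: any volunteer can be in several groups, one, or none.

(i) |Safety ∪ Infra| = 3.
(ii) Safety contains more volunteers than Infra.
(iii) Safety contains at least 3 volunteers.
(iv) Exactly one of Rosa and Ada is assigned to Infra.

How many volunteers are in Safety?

3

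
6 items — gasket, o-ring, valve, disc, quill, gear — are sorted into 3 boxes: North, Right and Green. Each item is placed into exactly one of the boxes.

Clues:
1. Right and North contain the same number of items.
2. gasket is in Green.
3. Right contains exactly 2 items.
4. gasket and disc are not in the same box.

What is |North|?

2

From (2): gasket ∈ Green.
(4): disc ∉ Green.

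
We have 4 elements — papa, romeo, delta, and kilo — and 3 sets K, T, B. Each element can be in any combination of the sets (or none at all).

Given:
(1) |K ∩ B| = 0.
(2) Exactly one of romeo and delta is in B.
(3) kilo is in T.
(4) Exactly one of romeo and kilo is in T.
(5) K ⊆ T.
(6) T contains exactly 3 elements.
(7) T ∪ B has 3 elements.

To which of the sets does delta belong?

delta: B, T

From (3): kilo ∈ T.
(4) (exactly one): romeo ∉ T.
(5) contrapositive: romeo ∉ K.
(6): only 3 candidates remain for T, so all are in.
Suppose delta ∈ K: no assignment then satisfies all the clues, so delta ∉ K.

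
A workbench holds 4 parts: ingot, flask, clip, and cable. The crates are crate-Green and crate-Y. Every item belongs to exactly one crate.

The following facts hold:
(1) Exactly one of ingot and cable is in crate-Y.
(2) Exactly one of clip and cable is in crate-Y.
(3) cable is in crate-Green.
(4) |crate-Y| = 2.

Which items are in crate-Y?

crate-Y = {clip, ingot}

From (3): cable ∈ crate-Green.
(1) (exactly one): ingot ∈ crate-Y.
(2) (exactly one): clip ∈ crate-Y.
(4): crate-Y already has 2, so the rest are out.
Only one crate left: flask ∈ crate-Green.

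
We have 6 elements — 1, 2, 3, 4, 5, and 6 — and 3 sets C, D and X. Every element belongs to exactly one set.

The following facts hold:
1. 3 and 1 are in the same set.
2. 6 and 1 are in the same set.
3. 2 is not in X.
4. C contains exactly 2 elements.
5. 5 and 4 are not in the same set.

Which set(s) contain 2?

From (3): 2 ∉ X.
Suppose 2 ∉ C: no assignment then satisfies all the clues, so 2 ∈ C.

2: C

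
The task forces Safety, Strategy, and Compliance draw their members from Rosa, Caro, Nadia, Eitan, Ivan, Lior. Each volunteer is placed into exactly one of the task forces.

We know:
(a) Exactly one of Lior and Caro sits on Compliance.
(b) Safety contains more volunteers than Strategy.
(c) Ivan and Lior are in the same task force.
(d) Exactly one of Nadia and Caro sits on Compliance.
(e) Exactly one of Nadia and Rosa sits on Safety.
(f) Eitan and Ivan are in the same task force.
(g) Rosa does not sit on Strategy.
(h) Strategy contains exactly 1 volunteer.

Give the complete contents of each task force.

Safety = {Eitan, Ivan, Lior, Rosa}; Strategy = {Nadia}; Compliance = {Caro}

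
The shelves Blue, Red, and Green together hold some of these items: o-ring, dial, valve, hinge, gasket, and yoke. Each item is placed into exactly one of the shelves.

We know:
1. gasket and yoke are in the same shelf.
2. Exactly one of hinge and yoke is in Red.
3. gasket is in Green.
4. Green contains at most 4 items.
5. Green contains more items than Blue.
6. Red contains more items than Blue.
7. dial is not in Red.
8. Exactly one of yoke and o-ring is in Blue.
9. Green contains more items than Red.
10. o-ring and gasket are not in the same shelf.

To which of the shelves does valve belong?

valve: Red

From (3): gasket ∈ Green.
From (7): dial ∉ Red.
(1): yoke matches gasket: yoke ∉ Blue.
(1): yoke matches gasket: yoke ∉ Red.
(1): yoke matches gasket: yoke ∈ Green.
(2) (exactly one): hinge ∈ Red.
(8) (exactly one): o-ring ∈ Blue.
Suppose valve ∈ Blue: no assignment then satisfies all the clues, so valve ∉ Blue.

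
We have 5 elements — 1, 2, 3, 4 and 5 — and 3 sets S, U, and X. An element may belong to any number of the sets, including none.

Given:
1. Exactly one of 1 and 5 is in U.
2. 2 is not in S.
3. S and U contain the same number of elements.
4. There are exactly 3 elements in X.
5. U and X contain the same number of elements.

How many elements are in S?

3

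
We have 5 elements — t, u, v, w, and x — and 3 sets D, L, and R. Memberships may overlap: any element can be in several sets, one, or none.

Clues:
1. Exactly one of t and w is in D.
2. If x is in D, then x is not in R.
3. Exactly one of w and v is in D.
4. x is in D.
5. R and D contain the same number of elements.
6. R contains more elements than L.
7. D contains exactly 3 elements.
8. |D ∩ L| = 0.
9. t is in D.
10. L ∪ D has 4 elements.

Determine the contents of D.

From (4): x ∈ D.
From (9): t ∈ D.
(1) (exactly one): w ∉ D.
(2): x ∉ R.
(3) (exactly one): v ∈ D.
(7): D already has 3, so the rest are out.

D = {t, v, x}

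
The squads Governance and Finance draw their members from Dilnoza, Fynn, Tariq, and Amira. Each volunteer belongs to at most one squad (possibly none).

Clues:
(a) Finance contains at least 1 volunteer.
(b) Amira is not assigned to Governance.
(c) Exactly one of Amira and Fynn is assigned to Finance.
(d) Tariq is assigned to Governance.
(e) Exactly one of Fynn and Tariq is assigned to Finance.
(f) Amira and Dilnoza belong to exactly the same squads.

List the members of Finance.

From (b): Amira ∉ Governance.
From (d): Tariq ∈ Governance.
(e) (exactly one): Fynn ∈ Finance.
(f): Dilnoza matches Amira: Dilnoza ∉ Governance.
(c) (exactly one): Amira ∉ Finance.
(f): Dilnoza matches Amira: Dilnoza ∉ Finance.

Finance = {Fynn}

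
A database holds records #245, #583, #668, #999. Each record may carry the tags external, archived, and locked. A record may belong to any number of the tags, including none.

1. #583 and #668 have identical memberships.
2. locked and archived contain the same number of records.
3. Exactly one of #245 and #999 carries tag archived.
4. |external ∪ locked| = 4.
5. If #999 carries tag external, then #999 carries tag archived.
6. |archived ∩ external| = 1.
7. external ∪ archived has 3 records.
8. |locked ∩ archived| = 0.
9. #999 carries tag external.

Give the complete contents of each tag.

external = {#583, #668, #999}; archived = {#999}; locked = {#245}

From (9): #999 ∈ external.
(5): #999 ∈ archived.
(3) (exactly one): #245 ∉ archived.
Suppose #245 ∈ external: no assignment then satisfies all the clues, so #245 ∉ external.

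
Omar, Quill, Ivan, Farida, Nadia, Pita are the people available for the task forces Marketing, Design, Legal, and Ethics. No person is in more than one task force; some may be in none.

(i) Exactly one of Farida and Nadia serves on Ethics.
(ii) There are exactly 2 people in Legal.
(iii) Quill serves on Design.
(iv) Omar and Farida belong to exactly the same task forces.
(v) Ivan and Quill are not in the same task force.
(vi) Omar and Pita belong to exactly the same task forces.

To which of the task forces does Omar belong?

From (iii): Quill ∈ Design.
(v): Ivan ∉ Design.
Suppose Omar ∈ Marketing: no assignment then satisfies all the clues, so Omar ∉ Marketing.

Omar: Ethics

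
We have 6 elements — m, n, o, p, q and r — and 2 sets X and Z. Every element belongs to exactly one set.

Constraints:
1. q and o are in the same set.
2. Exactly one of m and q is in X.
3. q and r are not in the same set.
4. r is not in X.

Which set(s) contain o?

o: X

From (4): r ∉ X.
Only one set left: r ∈ Z.
(3): q ∉ Z.
Only one set left: q ∈ X.
(1): o matches q: o ∈ X.
(2) (exactly one): m ∉ X.
Only one set left: m ∈ Z.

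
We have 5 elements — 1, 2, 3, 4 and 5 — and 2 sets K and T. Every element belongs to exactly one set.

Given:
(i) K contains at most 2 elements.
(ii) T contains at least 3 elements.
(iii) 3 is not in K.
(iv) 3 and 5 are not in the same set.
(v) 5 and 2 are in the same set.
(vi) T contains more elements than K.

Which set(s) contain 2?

From (iii): 3 ∉ K.
Only one set left: 3 ∈ T.
(iv): 5 ∉ T.
(v): 2 matches 5: 2 ∉ T.
Only one set left: 2 ∈ K.
Only one set left: 5 ∈ K.
(i): K already has 2, so the rest are out.
(ii): only 3 candidates remain for T, so all are in.

2: K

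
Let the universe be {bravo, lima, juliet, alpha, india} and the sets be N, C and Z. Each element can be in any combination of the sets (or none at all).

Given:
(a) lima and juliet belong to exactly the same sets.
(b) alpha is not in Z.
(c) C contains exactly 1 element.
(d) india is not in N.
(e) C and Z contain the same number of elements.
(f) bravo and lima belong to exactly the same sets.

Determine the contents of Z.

Z = {india}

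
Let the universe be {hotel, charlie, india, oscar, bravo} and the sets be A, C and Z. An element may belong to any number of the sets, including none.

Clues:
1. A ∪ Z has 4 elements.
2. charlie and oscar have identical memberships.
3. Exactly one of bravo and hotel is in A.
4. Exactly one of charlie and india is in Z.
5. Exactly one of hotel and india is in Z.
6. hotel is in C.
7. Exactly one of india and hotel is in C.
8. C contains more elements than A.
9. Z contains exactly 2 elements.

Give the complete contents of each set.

From (6): hotel ∈ C.
(7) (exactly one): india ∉ C.
Suppose hotel ∈ A: no assignment then satisfies all the clues, so hotel ∉ A.

A = {bravo, charlie, oscar}; C = {bravo, charlie, hotel, oscar}; Z = {bravo, india}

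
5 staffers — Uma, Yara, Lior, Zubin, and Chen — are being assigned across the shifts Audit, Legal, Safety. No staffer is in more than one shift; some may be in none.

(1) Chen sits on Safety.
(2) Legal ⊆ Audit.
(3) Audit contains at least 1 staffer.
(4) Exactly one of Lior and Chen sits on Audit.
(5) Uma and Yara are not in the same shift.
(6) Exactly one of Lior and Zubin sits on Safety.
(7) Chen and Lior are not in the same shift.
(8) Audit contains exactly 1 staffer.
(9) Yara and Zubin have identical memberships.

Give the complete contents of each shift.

Audit = {Lior}; Legal = {}; Safety = {Chen, Yara, Zubin}

From (1): Chen ∈ Safety.
(4) (exactly one): Lior ∈ Audit.
(6) (exactly one): Zubin ∈ Safety.
(8): Audit already has 1, so the rest are out.
(9): Yara matches Zubin: Yara ∉ Legal.
(9): Yara matches Zubin: Yara ∈ Safety.
(2) contrapositive: Uma ∉ Legal.
(5): Uma ∉ Safety.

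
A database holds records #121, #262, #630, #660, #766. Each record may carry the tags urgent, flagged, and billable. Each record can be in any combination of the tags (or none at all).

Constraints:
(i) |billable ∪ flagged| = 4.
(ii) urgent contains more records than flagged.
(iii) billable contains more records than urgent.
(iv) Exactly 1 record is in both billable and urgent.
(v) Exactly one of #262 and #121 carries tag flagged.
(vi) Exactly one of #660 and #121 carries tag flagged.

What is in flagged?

flagged = {#121}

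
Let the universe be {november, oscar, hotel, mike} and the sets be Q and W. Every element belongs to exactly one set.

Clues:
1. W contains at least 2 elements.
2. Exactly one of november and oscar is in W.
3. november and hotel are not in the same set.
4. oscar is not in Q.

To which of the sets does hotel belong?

From (4): oscar ∉ Q.
Only one set left: oscar ∈ W.
(2) (exactly one): november ∉ W.
Only one set left: november ∈ Q.
(3): hotel ∉ Q.
Only one set left: hotel ∈ W.

hotel: W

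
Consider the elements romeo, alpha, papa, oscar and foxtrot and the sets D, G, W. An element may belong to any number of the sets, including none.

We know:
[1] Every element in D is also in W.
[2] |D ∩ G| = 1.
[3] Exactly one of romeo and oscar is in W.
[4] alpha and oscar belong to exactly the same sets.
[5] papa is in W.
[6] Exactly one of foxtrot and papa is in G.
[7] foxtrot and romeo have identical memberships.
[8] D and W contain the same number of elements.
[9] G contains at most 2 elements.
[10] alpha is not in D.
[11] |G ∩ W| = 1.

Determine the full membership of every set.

D = {foxtrot, papa, romeo}; G = {papa}; W = {foxtrot, papa, romeo}

From (5): papa ∈ W.
From (10): alpha ∉ D.
(4): oscar matches alpha: oscar ∉ D.
Suppose romeo ∉ D: no assignment then satisfies all the clues, so romeo ∈ D.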